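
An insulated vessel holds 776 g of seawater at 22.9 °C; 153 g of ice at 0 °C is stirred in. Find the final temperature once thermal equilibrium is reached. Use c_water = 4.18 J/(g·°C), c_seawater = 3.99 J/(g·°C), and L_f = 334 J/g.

Heat gained plus heat lost sum to zero:
fusion: m_ice L_f = 153×334 = 51102; warm the meltwater: 639.54 T; seawater: 3096.2(T − 22.9)
3735.8 T = 70904 − 51102 = 19802
T ≈ 5.30 °C. Since T > 0 °C, the all-ice-melts assumption holds.

T_f ≈ 5.3 °C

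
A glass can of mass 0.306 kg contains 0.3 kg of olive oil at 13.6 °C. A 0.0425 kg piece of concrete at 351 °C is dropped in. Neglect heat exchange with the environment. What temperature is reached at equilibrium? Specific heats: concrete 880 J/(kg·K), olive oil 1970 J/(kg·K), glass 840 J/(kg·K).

T_f ≈ 27.9 °C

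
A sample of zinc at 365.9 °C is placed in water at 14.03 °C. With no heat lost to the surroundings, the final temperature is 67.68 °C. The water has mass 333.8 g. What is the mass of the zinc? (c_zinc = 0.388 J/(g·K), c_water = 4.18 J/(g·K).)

m ≈ 647 g

|Q_zinc| = |Q_water|:
m×0.388×(365.9 − 67.68) = 333.8×4.18×(67.68 − 14.03)
115.71 m = 74857  ⇒  m ≈ 646.9 g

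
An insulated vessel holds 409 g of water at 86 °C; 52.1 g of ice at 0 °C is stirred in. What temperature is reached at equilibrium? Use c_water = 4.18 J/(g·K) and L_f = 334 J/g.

T_f ≈ 67.3 °C

Heat gained plus heat lost sum to zero:
latent heat to melt: 52.1×334 = 17401
  warm the meltwater: 217.78 T
  water cools: 409×4.18×(T − 86) = 1709.6(T − 86)
1927.4 T = 147027 − 17401 = 129626
T ≈ 67.25 °C — above 0 °C, consistent with complete melting.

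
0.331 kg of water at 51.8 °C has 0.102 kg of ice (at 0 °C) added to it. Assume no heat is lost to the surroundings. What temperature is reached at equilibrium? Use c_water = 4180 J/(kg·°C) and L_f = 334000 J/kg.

T_f ≈ 20.8 °C

Energy balance with sensible and latent terms:
fusion: m_ice L_f = 0.102·334000 = 34068
  warm the meltwater: 426.36 T
  water: 1383.6(T − 51.8)
1809.9 T = 71669 − 34068 = 37601
T ≈ 20.77 °C (positive, so assuming full melt was valid).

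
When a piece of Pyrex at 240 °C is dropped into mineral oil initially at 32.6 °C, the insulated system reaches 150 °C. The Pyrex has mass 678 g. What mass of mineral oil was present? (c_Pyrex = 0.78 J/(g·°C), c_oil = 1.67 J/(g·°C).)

m ≈ 243 g

Let T be the final temperature. ΣQ_i = 0:
678·0.78·(150 − 240) + m·1.67·(150 − 32.6) = 0
196.06 m = 47596
m = 47596/196.06 ≈ 242.8 g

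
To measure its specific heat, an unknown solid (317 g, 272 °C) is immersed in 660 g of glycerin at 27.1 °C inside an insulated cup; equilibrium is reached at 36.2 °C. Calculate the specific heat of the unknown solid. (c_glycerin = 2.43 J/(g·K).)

Let T be the final temperature. ΣQ_i = 0:
317·c·(36.2 − 272) + 660·2.43·(36.2 − 27.1) = 0
-74749 c = -14595
c = -14595/-74749 ≈ 0.1952 J/(g·K)

c ≈ 0.195 J/(g·K)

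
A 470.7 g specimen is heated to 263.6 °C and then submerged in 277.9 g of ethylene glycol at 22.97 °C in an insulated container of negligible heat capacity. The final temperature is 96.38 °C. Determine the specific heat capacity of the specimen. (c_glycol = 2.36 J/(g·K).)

c ≈ 0.612 J/(g·K)

Heat gained plus heat lost sum to zero:
470.7·c·(96.38 − 263.6) + 277.9·2.36·(96.38 − 22.97) = 0
-78710 c = -48146
c = -48146/-78710 ≈ 0.6117 J/(g·K)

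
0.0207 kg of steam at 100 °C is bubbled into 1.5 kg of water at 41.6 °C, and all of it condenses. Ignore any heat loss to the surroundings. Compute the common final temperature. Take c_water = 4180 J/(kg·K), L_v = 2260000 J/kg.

T_f ≈ 49.8 °C

Energy conservation, ΣQ = 0:
steam→water at 100 °C releases m L_v = 0.0207×2260000 = 46782; condensate cools 100→T: 0.0207×4180×(T − 100) = 86.53(T − 100); water warms: 1.5×4180×(T − 41.6) = 6270(T − 41.6)
6356.5 T = 46782 + 8652.6 + 260832 = 316267
T ≈ 49.75 °C, under the boiling point, so the assumption holds.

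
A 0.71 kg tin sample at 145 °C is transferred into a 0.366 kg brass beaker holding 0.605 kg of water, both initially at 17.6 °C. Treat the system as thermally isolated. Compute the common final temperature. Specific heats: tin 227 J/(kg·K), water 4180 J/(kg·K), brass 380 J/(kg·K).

T_f ≈ 24.9 °C

Taking heat into each body as positive, Σ m c ΔT = 0:
0.71×227×(T − 145) + 0.605×4180×(T − 17.6) + 0.366×380×(T − 17.6) = 0
161.17(T − 145) + 2528.9(T − 17.6) + 139.08(T − 17.6) = 0
(161.17 + 2528.9 + 139.08) T = 161.17×145 + 2528.9×17.6 + 139.08×17.6
T ≈ 24.86 °C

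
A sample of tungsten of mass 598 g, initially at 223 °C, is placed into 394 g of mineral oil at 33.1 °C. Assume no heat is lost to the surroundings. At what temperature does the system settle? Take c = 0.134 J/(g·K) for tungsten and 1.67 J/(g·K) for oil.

Setting the total heat transfer to zero:
598×0.134×(T − 223) + 394×1.67×(T − 33.1) = 0
80.13(T − 223) + 657.98(T − 33.1) = 0
738.11 T = 39649
T = 39649/738.11 ≈ 53.72 °C

T_f ≈ 53.7 °C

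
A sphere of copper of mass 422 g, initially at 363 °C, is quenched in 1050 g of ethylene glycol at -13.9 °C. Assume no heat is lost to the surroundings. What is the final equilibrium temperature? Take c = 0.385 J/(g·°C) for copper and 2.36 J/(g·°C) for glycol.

T_f is the heat-capacity-weighted average of the initial temperatures:
T_f = (162.47·363 + 2478·(-13.9)) / (162.47 + 2478)
    = 24532 / 2640.5 ≈ 9.29 °C

T_f ≈ 9.3 °C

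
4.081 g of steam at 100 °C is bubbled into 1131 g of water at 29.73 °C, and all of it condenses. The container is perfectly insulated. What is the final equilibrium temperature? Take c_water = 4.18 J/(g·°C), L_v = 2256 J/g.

Energy conservation, ΣQ = 0:
condense steam: −4.081×2256 = −9206.7; condensed water 100 °C→T: 17.06(T − 100); original water: 4727.6(T − 29.73)
4744.6 T = 9206.7 + 1705.9 + 140551 = 151464
T ≈ 31.92 °C (< 100 °C, so full condensation is consistent).

T_f ≈ 31.9 °C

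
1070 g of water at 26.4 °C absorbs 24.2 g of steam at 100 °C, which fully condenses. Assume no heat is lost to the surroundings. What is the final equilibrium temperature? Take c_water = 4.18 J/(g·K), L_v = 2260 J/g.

Heat gained plus heat lost sum to zero:
steam→water at 100 °C releases m L_v = 24.2·2260 = 54692; condensate cools 100→T: 24.2·4.18·(T − 100) = 101.16(T − 100); original water: 4472.6(T − 26.4)
4573.8 T = 54692 + 10116 + 118077 = 182884
T ≈ 39.99 °C, under the boiling point, so the assumption holds.

T_f ≈ 40.0 °C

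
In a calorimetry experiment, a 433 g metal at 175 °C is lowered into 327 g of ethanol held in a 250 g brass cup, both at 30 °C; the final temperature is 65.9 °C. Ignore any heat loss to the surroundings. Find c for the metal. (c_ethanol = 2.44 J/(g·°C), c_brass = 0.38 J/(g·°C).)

c ≈ 0.679 J/(g·°C)

Setting the total heat transfer to zero:
433·c·(65.9 − 175) + 327·2.44·(65.9 − 30) + 250·0.38·(65.9 − 30) = 0
-47240 c = -32054
c = -32054/-47240 ≈ 0.6785 J/(g·°C)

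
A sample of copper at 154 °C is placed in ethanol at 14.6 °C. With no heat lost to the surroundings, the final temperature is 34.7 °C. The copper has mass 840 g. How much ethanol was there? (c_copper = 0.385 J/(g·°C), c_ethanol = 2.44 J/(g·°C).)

Setting the total heat transfer to zero:
840×0.385×(34.7 − 154) + m×2.44×(34.7 − 14.6) = 0
49.04 m = 38582
m = 38582/49.04 ≈ 786.7 g

m ≈ 787 g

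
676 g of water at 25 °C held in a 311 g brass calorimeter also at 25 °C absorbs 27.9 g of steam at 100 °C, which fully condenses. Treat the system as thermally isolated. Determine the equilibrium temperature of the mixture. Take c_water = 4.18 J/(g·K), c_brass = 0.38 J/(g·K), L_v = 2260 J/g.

T_f ≈ 48.5 °C

Energy conservation, ΣQ = 0:
condense steam: −27.9·2260 = −63054
  condensate cools 100→T: 27.9·4.18·(T − 100) = 116.62(T − 100)
  water warms: 676·4.18·(T − 25) = 2825.7(T − 25)
  brass cup: 311·0.38·(T − 25) = 118.18(T − 25)
3060.5 T = 63054 + 11662 + 73596 = 148313
T ≈ 48.46 °C, under the boiling point, so the assumption holds.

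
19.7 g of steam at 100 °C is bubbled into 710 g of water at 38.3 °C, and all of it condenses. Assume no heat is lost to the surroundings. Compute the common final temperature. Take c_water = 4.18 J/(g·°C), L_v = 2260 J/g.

T_f ≈ 54.6 °C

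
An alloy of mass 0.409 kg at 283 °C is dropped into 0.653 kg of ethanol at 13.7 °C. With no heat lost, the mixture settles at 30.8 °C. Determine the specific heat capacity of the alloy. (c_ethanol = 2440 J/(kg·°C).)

c ≈ 264 J/(kg·°C)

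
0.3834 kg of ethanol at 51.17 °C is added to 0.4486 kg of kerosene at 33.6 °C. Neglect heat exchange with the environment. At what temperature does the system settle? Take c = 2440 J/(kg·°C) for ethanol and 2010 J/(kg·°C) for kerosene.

Let T be the final temperature. ΣQ_i = 0:
0.3834·2440·(T − 51.17) + 0.4486·2010·(T − 33.6) = 0
(935.5 + 901.69) T = 935.5·51.17 + 901.69·33.6
T ≈ 42.55 °C

T_f ≈ 42.5 °C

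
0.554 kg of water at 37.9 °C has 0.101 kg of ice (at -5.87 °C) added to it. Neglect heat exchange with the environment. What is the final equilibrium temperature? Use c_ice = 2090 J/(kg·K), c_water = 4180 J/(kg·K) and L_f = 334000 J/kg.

Net heat exchanged in the isolated system is zero:
ice -5.87→0 °C: 0.101·2090·5.87 = 1239.1; fusion: m_ice L_f = 0.101·334000 = 33734; meltwater 0→T: 0.101·4180·T = 422.18 T; water cools: 0.554·4180·(T − 37.9) = 2315.7(T − 37.9)
2737.9 T = 87766 − 34973 = 52793
T ≈ 19.28 °C — above 0 °C, consistent with complete melting.

T_f ≈ 19.3 °C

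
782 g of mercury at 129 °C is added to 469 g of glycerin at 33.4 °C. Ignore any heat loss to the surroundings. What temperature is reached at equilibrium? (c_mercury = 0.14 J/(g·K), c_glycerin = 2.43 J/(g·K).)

T_f ≈ 41.8 °C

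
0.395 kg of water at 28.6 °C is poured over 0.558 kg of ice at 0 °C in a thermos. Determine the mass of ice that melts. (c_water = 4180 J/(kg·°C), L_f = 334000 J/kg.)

Heat available from the water dropping to 0 °C: 0.395×4180×28.6 = 47221 J.
Fully melting the ice requires m_ice L_f = 0.558×334000 = 186372 J.
That's not enough to melt it all — equilibrium is at 0 °C with ice remaining.
m_melt = 47221 / L_f = 0.1414 kg.

m_melted ≈ 0.141 kg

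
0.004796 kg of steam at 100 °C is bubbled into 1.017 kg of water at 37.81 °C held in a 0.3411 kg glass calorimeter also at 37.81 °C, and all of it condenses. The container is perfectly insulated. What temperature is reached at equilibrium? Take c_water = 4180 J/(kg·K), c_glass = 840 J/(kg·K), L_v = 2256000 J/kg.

T_f ≈ 40.5 °C

Energy balance with sensible and latent terms:
latent heat released on condensation: 0.004796×2256000 = 10820; condensate cools 100→T: 0.004796×4180×(T − 100) = 20.05(T − 100); original water: 4251.1(T − 37.81); cup: 286.52(T − 37.81)
4557.6 T = 10820 + 2004.7 + 171566 = 184391
T ≈ 40.46 °C (< 100 °C, so full condensation is consistent).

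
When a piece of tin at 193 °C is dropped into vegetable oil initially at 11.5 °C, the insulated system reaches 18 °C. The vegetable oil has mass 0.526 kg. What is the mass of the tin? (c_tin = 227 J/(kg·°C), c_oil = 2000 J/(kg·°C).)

m ≈ 0.172 kg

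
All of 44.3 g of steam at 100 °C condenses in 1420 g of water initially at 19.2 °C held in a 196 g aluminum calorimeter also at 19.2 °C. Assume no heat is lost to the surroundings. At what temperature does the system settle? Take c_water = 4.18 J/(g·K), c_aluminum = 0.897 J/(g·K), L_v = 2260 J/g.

Setting the total heat transfer to zero:
condense steam: −44.3×2260 = −100118
  condensed water 100 °C→T: 185.17(T − 100)
  water warms: 1420×4.18×(T − 19.2) = 5935.6(T − 19.2)
  cup: 175.81(T − 19.2)
6296.6 T = 100118 + 18517 + 117339 = 235975
T ≈ 37.48 °C — below 100 °C, confirming all the steam condensed.

T_f ≈ 37.5 °C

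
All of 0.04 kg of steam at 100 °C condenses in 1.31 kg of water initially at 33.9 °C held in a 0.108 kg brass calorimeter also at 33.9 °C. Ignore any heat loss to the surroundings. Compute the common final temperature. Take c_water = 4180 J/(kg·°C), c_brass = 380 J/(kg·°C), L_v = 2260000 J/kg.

Net heat exchanged in the isolated system is zero:
latent heat released on condensation: 0.04·2260000 = 90400; condensate cools 100→T: 0.04·4180·(T − 100) = 167.2(T − 100); water warms: 1.31·4180·(T − 33.9) = 5475.8(T − 33.9); brass cup: 0.108·380·(T − 33.9) = 41.04(T − 33.9)
5684 T = 90400 + 16720 + 187021 = 294141
T ≈ 51.75 °C — below 100 °C, confirming all the steam condensed.

T_f ≈ 51.7 °C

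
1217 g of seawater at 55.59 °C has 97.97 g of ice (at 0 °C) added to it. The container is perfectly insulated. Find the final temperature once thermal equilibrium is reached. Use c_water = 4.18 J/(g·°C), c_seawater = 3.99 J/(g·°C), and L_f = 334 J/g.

T_f ≈ 45.1 °C

Setting the total heat transfer to zero:
melt ice: 97.97·334 = 32722
  warm the meltwater: 409.51 T
  seawater cools: 1217·3.99·(T − 55.59) = 4855.8(T − 55.59)
5265.3 T = 269936 − 32722 = 237214
T ≈ 45.05 °C. Since T > 0 °C, the all-ice-melts assumption holds.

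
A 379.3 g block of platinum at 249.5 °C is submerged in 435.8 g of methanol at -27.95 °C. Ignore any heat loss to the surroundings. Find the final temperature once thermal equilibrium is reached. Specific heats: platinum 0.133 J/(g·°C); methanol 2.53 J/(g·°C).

T_f ≈ -15.8 °C

Conservation of energy gives ΣQ = 0:
379.3·0.133·(T − 249.5) + 435.8·2.53·(T − (-27.95)) = 0
1153 T = -18230
T ≈ -15.81 °C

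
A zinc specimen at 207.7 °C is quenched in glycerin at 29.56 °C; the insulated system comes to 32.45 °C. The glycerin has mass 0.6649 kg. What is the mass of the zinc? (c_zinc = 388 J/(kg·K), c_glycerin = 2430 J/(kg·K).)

Let T be the final temperature. ΣQ_i = 0:
m·388·(32.45 − 207.7) + 0.6649·2430·(32.45 − 29.56) = 0
-67997 m = -4669.4
m = -4669.4/-67997 ≈ 0.06867 kg

m ≈ 0.0687 kg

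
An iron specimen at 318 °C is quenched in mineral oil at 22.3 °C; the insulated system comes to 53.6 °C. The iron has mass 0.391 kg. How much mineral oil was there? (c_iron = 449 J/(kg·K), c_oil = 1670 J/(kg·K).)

Heat lost by the iron = heat gained by the oil:
0.391·449·(318 − 53.6) = m·1670·(53.6 − 22.3)
52271 m = 46418  ⇒  m ≈ 0.888 kg

m ≈ 0.888 kg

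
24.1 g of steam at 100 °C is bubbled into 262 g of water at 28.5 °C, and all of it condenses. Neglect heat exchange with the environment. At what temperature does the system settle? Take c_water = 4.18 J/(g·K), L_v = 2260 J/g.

Heat gained plus heat lost sum to zero:
latent heat released on condensation: 24.1×2260 = 54466; condensate cools 100→T: 24.1×4.18×(T − 100) = 100.74(T − 100); water warms: 262×4.18×(T − 28.5) = 1095.2(T − 28.5)
1195.9 T = 54466 + 10074 + 31212 = 95752
T ≈ 80.07 °C, under the boiling point, so the assumption holds.

T_f ≈ 80.1 °C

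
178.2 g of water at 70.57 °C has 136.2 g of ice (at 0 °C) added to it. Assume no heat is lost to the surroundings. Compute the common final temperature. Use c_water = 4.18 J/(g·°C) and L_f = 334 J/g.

T_f ≈ 5.4 °C

Energy balance with sensible and latent terms:
latent heat to melt: 136.2×334 = 45491; warm the meltwater: 569.32 T; water: 744.88(T − 70.57)
1314.2 T = 52566 − 45491 = 7075.1
T ≈ 5.38 °C — above 0 °C, consistent with complete melting.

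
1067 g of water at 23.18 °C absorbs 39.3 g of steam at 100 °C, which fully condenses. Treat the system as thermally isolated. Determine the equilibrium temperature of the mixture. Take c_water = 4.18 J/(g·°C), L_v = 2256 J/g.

Heat gained plus heat lost sum to zero:
steam→water at 100 °C releases m L_v = 39.3×2256 = 88661; condensed water 100 °C→T: 164.27(T − 100); water warms: 1067×4.18×(T − 23.18) = 4460.1(T − 23.18)
4624.3 T = 88661 + 16427 + 103384 = 208472
T ≈ 45.08 °C — below 100 °C, confirming all the steam condensed.

T_f ≈ 45.1 °C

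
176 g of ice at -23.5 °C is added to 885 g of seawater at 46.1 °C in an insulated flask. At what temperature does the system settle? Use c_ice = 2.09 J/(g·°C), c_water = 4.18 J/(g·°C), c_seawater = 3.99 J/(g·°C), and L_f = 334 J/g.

T_f ≈ 22.3 °C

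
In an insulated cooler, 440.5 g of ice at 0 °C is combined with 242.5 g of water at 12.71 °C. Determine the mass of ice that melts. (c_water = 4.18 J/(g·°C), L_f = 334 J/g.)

Cooling the water to 0 °C releases 242.5·4.18·12.71 = 12883 J.
Fully melting the ice requires m_ice L_f = 440.5·334 = 147127 J.
12883 J < 147127 J, so only part of the ice melts and the system sits at 0 °C.
m_melted·334 = 12883  ⇒  m_melted ≈ 38.57 g.

m_melted ≈ 38.6 g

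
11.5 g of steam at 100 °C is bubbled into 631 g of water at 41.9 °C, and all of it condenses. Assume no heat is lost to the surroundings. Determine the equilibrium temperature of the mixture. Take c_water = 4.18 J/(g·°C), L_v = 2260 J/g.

Energy conservation, ΣQ = 0:
condense steam: −11.5×2260 = −25990
  condensed water 100 °C→T: 48.07(T − 100)
  original water: 2637.6(T − 41.9)
2685.7 T = 25990 + 4807 + 110515 = 141312
T ≈ 52.62 °C, under the boiling point, so the assumption holds.

T_f ≈ 52.6 °C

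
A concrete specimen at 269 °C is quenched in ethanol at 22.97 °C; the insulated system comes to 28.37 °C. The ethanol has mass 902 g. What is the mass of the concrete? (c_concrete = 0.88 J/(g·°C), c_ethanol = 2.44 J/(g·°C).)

m ≈ 56.1 g

|Q_concrete| = |Q_ethanol|:
m×0.88×(269 − 28.37) = 902×2.44×(28.37 − 22.97)
211.75 m = 11885  ⇒  m ≈ 56.13 g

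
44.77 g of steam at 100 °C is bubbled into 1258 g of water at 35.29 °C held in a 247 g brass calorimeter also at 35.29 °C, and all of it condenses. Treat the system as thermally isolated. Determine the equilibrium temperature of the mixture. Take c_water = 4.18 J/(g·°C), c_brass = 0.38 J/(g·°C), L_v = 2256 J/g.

T_f ≈ 55.7 °C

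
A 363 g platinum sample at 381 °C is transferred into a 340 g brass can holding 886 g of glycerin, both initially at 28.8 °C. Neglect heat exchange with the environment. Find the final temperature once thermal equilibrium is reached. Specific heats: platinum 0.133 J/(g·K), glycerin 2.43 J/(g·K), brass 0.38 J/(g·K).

Energy conservation, ΣQ = 0:
363·0.133·(T − 381) + 886·2.43·(T − 28.8) + 340·0.38·(T − 28.8) = 0
2330.5 T = 84121
T = 84121/2330.5 ≈ 36.10 °C

T_f ≈ 36.1 °C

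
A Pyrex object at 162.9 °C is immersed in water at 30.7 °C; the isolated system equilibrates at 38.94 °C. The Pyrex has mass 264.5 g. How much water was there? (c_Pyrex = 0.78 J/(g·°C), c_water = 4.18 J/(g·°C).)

m ≈ 743 g

Energy conservation, ΣQ = 0:
264.5·0.78·(38.94 − 162.9) + m·4.18·(38.94 − 30.7) = 0
34.44 m = 25574
m = 25574/34.44 ≈ 742.5 g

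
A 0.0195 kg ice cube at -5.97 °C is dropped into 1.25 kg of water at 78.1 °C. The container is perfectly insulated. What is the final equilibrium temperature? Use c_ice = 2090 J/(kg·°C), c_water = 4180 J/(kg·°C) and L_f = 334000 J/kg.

T_f ≈ 75.6 °C

Energy conservation, ΣQ = 0:
warm ice to 0 °C: 0.0195×2090×(0 − (-5.97)) = 243.31; melt ice: 0.0195×334000 = 6513; warm the meltwater: 81.51 T; water: 5225(T − 78.1)
5306.5 T = 408072 − 6756.3 = 401316
T ≈ 75.63 °C. Since T > 0 °C, the all-ice-melts assumption holds.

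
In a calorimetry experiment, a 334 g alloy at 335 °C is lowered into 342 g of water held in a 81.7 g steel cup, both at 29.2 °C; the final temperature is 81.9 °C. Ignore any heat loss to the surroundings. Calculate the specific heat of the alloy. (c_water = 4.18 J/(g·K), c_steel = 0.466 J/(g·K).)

c ≈ 0.915 J/(g·K)

Heat gained plus heat lost sum to zero:
334×c×(81.9 − 335) + 342×4.18×(81.9 − 29.2) + 81.7×0.466×(81.9 − 29.2) = 0
-84535 c = -77344
c = -77344/-84535 ≈ 0.9149 J/(g·K)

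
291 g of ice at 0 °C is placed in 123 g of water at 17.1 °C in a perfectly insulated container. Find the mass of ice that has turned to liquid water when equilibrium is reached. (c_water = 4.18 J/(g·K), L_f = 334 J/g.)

m_melted ≈ 26.3 g

Cooling the water to 0 °C releases 123·4.18·17.1 = 8791.8 J.
Fully melting the ice requires m_ice L_f = 291·334 = 97194 J.
That's not enough to melt it all — equilibrium is at 0 °C with ice remaining.
m_melt = 8791.8 / L_f = 26.32 g.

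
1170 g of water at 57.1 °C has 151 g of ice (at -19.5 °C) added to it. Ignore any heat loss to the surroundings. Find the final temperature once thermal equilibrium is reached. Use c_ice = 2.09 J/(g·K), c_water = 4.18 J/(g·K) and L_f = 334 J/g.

T_f ≈ 40.3 °C

Setting the total heat transfer to zero:
warm ice to 0 °C: 151·2.09·(0 − (-19.5)) = 6154
  latent heat to melt: 151·334 = 50434
  meltwater 0→T: 151·4.18·T = 631.18 T
  water cools: 1170·4.18·(T − 57.1) = 4890.6(T − 57.1)
5521.8 T = 279253 − 56588 = 222665
T ≈ 40.32 °C (positive, so assuming full melt was valid).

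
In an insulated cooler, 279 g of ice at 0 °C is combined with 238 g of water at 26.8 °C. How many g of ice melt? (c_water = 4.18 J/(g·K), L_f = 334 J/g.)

Heat available from the water dropping to 0 °C: 238·4.18·26.8 = 26662 J.
To melt every bit of ice: 279·334 = 93186 J.
Since 26662 < 93186 J, not all the ice melts; equilibrium is at 0 °C.
m_melt = 26662 / L_f = 79.83 g.

m_melted ≈ 79.8 g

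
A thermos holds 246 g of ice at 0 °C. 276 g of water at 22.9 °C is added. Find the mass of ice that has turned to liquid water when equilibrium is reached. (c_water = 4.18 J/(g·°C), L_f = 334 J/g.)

Cooling the water to 0 °C releases 276×4.18×22.9 = 26419 J.
Melting all 246 g of ice would need 246×334 = 82164 J.
Since 26419 < 82164 J, not all the ice melts; equilibrium is at 0 °C.
m_melt = 26419 / L_f = 79.1 g.

m_melted ≈ 79.1 g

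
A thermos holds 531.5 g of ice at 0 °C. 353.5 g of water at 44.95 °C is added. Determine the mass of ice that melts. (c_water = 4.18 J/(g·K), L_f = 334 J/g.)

Heat available from the water dropping to 0 °C: 353.5×4.18×44.95 = 66419 J.
Fully melting the ice requires m_ice L_f = 531.5×334 = 177521 J.
Since 66419 < 177521 J, not all the ice melts; equilibrium is at 0 °C.
Mass melted = 66419/334 ≈ 198.9 g.

m_melted ≈ 199 g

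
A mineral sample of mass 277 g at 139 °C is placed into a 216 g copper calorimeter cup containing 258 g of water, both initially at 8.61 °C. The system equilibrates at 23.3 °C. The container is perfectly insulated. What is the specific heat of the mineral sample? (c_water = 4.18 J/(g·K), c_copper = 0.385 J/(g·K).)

Let T be the final temperature. ΣQ_i = 0:
277·c·(23.3 − 139) + 258·4.18·(23.3 − 8.61) + 216·0.385·(23.3 − 8.61) = 0
-32049 c = -17064
c = -17064/-32049 ≈ 0.5324 J/(g·K)

c ≈ 0.532 J/(g·K)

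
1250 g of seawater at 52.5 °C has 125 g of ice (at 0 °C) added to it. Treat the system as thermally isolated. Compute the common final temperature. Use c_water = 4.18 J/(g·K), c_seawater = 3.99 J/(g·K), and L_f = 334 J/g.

T_f ≈ 39.9 °C

Let T be the final temperature. ΣQ_i = 0:
melt ice: 125×334 = 41750; warm the meltwater: 522.5 T; seawater: 4987.5(T − 52.5)
5510 T = 261844 − 41750 = 220094
T ≈ 39.94 °C — above 0 °C, consistent with complete melting.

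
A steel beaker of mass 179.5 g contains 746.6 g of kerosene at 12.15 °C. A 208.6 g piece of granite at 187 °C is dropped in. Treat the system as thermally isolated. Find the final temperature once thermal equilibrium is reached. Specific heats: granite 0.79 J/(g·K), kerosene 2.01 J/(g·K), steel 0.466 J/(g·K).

T_f ≈ 28.6 °C

Net heat exchanged in the isolated system is zero:
208.6*0.79*(T − 187) + 746.6*2.01*(T − 12.15) + 179.5*0.466*(T − 12.15) = 0
164.79(T − 187) + 1500.7(T − 12.15) + 83.65(T − 12.15) = 0
1749.1 T = 50066
T = 50066 / 1749.1 = 28.6 °C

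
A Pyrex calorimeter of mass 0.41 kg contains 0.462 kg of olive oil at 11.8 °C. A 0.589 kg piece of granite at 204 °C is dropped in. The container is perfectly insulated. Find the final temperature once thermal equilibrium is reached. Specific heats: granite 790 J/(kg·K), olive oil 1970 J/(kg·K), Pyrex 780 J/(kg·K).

T_f ≈ 64.6 °C

Conservation of energy gives ΣQ = 0:
0.589*790*(T − 204) + 0.462*1970*(T − 11.8) + 0.41*780*(T − 11.8) = 0
1695.2 T = 109437
T = 109437/1695.2 ≈ 64.55 °C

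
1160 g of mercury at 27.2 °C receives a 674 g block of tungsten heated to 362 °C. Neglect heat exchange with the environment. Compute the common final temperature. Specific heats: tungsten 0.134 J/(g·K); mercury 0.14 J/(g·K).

Set heat shed by the hot body equal to heat absorbed by the cold body:
674*0.134*(362 − T) = 1160*0.14*(T − 27.2)
90.32(362 − T) = 162.4(T − 27.2)
252.72 T = 37112  ⇒  T ≈ 146.85 °C

T_f ≈ 146.9 °C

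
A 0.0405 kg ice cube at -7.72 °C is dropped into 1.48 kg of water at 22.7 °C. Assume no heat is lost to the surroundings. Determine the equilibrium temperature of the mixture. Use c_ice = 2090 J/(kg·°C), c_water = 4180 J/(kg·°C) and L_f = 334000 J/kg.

T_f ≈ 19.9 °C

Heat gained plus heat lost sum to zero:
ice -7.72→0 °C: 0.0405×2090×7.72 = 653.46; melt ice: 0.0405×334000 = 13527; warm the meltwater: 169.29 T; water cools: 1.48×4180×(T − 22.7) = 6186.4(T − 22.7)
6355.7 T = 140431 − 14180 = 126251
T ≈ 19.86 °C — above 0 °C, consistent with complete melting.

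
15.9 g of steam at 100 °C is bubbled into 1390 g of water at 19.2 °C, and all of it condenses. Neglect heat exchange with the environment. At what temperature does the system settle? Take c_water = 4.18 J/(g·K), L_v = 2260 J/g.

T_f ≈ 26.2 °C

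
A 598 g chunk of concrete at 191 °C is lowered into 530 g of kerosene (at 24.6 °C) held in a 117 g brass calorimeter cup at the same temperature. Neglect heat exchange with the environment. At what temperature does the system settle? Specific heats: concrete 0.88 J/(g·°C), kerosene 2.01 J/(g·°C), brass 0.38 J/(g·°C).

T_f ≈ 78.1 °C

Energy conservation, ΣQ = 0:
598·0.88·(T − 191) + 530·2.01·(T − 24.6) + 117·0.38·(T − 24.6) = 0
526.24(T − 191) + 1065.3(T − 24.6) + 44.46(T − 24.6) = 0
(526.24 + 1065.3 + 44.46) T = 526.24·191 + 1065.3·24.6 + 44.46·24.6
T = 127812/1636 ≈ 78.12 °C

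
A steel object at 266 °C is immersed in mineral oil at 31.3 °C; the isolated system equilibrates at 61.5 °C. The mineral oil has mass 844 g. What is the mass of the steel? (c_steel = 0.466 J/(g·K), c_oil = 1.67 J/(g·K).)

m ≈ 447 g

Setting the total heat transfer to zero:
m×0.466×(61.5 − 266) + 844×1.67×(61.5 − 31.3) = 0
-95.3 m = -42566
m = -42566/-95.3 ≈ 446.7 g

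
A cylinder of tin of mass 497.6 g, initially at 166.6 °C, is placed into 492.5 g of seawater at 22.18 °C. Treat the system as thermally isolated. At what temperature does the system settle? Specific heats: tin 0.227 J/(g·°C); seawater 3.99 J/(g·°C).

T_f ≈ 30.0 °C

T_f = Σ m_i c_i T_i / Σ m_i c_i:
T_f = (112.96*166.6 + 1965.1*22.18) / (112.96 + 1965.1)
    = 62404 / 2078 ≈ 30.03 °C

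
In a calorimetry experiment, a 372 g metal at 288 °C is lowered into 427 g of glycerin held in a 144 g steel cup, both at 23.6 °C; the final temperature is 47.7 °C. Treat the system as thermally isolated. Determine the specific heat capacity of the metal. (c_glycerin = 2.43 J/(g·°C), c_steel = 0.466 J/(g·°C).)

c ≈ 0.298 J/(g·°C)

Net heat exchanged in the isolated system is zero:
372·c·(47.7 − 288) + 427·2.43·(47.7 − 23.6) + 144·0.466·(47.7 − 23.6) = 0
-89392 c = -26624
c = -26624/-89392 ≈ 0.2978 J/(g·°C)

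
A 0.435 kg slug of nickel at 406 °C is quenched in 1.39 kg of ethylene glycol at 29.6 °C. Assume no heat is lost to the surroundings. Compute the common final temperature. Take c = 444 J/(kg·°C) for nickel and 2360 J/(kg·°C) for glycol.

T_f ≈ 50.5 °C

Let T be the final temperature. ΣQ_i = 0:
0.435·444·(T − 406) + 1.39·2360·(T − 29.6) = 0
193.14(T − 406) + 3280.4(T − 29.6) = 0
3473.5 T = 175515
T = 175515/3473.5 ≈ 50.53 °C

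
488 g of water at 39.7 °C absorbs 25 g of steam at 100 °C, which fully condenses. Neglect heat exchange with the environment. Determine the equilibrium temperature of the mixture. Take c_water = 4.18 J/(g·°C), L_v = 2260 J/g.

Conservation of energy gives ΣQ = 0:
steam→water at 100 °C releases m L_v = 25×2260 = 56500
  condensed water 100 °C→T: 104.5(T − 100)
  original water: 2039.8(T − 39.7)
2144.3 T = 56500 + 10450 + 80982 = 147932
T ≈ 68.99 °C, under the boiling point, so the assumption holds.

T_f ≈ 69.0 °C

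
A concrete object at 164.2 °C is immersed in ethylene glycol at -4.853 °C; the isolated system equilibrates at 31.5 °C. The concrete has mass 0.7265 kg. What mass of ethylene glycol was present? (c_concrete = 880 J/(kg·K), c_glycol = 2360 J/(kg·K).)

m ≈ 0.989 kg

|Q_concrete| = |Q_glycol|:
0.7265·880·(164.2 − 31.5) = m·2360·(31.5 − (-4.853))
85793 m = 84838  ⇒  m ≈ 0.9889 kg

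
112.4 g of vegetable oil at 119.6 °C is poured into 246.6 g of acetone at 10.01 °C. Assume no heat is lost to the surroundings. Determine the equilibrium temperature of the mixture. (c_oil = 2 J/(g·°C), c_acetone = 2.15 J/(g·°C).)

T_f ≈ 42.6 °C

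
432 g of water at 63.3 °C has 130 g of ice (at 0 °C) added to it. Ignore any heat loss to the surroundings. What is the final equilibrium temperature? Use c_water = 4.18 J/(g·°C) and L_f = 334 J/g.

T_f ≈ 30.2 °C

Let T be the final temperature. ΣQ_i = 0:
fusion: m_ice L_f = 130·334 = 43420; warm the meltwater: 543.4 T; water: 1805.8(T − 63.3)
2349.2 T = 114305 − 43420 = 70885
T ≈ 30.17 °C (positive, so assuming full melt was valid).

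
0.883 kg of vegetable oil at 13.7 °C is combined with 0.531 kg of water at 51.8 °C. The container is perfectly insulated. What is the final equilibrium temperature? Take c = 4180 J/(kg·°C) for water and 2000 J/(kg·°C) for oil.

T_f ≈ 34.9 °C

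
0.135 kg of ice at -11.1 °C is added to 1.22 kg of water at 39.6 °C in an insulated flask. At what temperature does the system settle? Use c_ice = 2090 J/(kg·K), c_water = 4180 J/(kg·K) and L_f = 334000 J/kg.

T_f ≈ 27.1 °C

Energy balance with sensible and latent terms:
warm ice to 0 °C: 0.135·2090·(0 − (-11.1)) = 3131.9
  latent heat to melt: 0.135·334000 = 45090
  warm the meltwater: 564.3 T
  water: 5099.6(T − 39.6)
5663.9 T = 201944 − 48222 = 153722
T ≈ 27.14 °C — above 0 °C, consistent with complete melting.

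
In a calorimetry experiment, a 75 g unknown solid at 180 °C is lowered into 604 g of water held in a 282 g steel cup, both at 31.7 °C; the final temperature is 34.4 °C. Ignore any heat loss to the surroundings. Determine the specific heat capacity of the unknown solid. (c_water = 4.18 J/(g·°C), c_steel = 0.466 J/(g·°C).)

Taking heat into each body as positive, Σ m c ΔT = 0:
75·c·(34.4 − 180) + 604·4.18·(34.4 − 31.7) + 282·0.466·(34.4 − 31.7) = 0
-10920 c = -7171.6
c = -7171.6/-10920 ≈ 0.6567 J/(g·°C)

c ≈ 0.657 J/(g·°C)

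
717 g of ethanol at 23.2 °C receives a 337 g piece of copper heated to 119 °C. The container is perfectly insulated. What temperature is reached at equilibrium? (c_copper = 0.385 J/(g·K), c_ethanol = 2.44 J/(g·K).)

T_f ≈ 29.8 °C

With ΣQ=0 the equilibrium temperature is the m·c-weighted mean:
T_f = (129.75*119 + 1749.5*23.2) / (129.75 + 1749.5)
    = 56028 / 1879.2 ≈ 29.81 °C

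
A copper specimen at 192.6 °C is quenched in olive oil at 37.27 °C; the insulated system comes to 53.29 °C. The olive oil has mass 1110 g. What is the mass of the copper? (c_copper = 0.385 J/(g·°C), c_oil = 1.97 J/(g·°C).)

Let T be the final temperature. ΣQ_i = 0:
m·0.385·(53.29 − 192.6) + 1110·1.97·(53.29 − 37.27) = 0
-53.63 m = -35031
m = -35031/-53.63 ≈ 653.1 g

m ≈ 653 g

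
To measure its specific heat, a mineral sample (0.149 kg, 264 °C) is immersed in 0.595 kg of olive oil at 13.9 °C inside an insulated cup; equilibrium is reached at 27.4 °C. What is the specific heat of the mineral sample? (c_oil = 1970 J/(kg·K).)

Setting the total heat transfer to zero:
0.149·c·(27.4 − 264) + 0.595·1970·(27.4 − 13.9) = 0
-35.25 c = -15824
c = -15824/-35.25 ≈ 448.9 J/(kg·K)

c ≈ 449 J/(kg·K)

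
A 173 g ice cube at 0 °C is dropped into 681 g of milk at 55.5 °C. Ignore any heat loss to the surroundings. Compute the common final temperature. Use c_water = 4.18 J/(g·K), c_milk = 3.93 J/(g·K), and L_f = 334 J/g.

T_f ≈ 26.7 °C

Heat gained plus heat lost sum to zero:
fusion: m_ice L_f = 173×334 = 57782; meltwater 0→T: 173×4.18×T = 723.14 T; milk: 2676.3(T − 55.5)
3399.5 T = 148536 − 57782 = 90754
T ≈ 26.70 °C (positive, so assuming full melt was valid).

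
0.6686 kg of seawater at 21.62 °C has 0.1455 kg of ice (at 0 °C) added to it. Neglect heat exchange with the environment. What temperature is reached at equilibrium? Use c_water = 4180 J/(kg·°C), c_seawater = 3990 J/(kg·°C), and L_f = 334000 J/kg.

T_f ≈ 2.8 °C

Setting the total heat transfer to zero:
melt ice: 0.1455·334000 = 48597; meltwater 0→T: 0.1455·4180·T = 608.19 T; seawater cools: 0.6686·3990·(T − 21.62) = 2667.7(T − 21.62)
3275.9 T = 57676 − 48597 = 9079
T ≈ 2.77 °C — above 0 °C, consistent with complete melting.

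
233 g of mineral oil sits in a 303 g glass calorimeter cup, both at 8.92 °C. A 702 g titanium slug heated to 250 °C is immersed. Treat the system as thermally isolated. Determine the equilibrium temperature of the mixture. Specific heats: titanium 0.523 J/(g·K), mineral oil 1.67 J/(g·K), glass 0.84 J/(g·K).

T_f ≈ 96.5 °C

Net heat exchanged in the isolated system is zero:
702·0.523·(T − 250) + 233·1.67·(T − 8.92) + 303·0.84·(T − 8.92) = 0
367.15(T − 250) + 389.11(T − 8.92) + 254.52(T − 8.92) = 0
1010.8 T = 97528
T ≈ 96.49 °C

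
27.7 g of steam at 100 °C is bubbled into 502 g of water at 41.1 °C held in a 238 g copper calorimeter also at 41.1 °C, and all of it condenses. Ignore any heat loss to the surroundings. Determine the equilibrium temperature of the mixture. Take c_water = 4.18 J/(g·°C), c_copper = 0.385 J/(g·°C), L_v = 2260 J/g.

Taking heat into each body as positive, Σ m c ΔT = 0:
steam→water at 100 °C releases m L_v = 27.7·2260 = 62602
  condensed water 100 °C→T: 115.79(T − 100)
  original water: 2098.4(T − 41.1)
  cup: 91.63(T − 41.1)
2305.8 T = 62602 + 11579 + 90009 = 164189
T ≈ 71.21 °C (< 100 °C, so full condensation is consistent).

T_f ≈ 71.2 °C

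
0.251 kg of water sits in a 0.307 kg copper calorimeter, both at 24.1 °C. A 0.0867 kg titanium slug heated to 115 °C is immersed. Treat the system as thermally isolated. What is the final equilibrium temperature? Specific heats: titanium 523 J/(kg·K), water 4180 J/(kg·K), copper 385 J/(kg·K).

Heat gained plus heat lost sum to zero:
0.0867·523·(T − 115) + 0.251·4180·(T − 24.1) + 0.307·385·(T − 24.1) = 0
45.34(T − 115) + 1049.2(T − 24.1) + 118.19(T − 24.1) = 0
1212.7 T = 33348
T ≈ 27.50 °C

T_f ≈ 27.5 °C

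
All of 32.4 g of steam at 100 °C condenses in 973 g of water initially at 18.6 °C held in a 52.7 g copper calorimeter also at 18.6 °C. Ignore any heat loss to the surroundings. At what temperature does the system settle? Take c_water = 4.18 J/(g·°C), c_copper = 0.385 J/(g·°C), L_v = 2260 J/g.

Setting the total heat transfer to zero:
latent heat released on condensation: 32.4·2260 = 73224; condensed water 100 °C→T: 135.43(T − 100); original water: 4067.1(T − 18.6); copper cup: 52.7·0.385·(T − 18.6) = 20.29(T − 18.6)
4222.9 T = 73224 + 13543 + 76026 = 162793
T ≈ 38.55 °C, under the boiling point, so the assumption holds.

T_f ≈ 38.6 °C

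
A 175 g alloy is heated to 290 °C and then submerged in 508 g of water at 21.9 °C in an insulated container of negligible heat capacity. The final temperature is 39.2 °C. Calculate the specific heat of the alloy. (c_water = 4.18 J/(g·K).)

c ≈ 0.837 J/(g·K)

m_s c (T_s − T_f) = m_water c_water (T_f − T_0):
175×c×(290 − 39.2) = 508×4.18×(39.2 − 21.9)
43890 c = 36736  ⇒  c ≈ 0.837 J/(g·K)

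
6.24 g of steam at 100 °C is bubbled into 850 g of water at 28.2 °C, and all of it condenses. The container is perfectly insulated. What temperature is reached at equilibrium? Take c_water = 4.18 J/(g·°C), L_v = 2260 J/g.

T_f ≈ 32.7 °C

Heat gained plus heat lost sum to zero:
steam→water at 100 °C releases m L_v = 6.24·2260 = 14102; condensed water 100 °C→T: 26.08(T − 100); original water: 3553(T − 28.2)
3579.1 T = 14102 + 2608.3 + 100195 = 116905
T ≈ 32.66 °C — below 100 °C, confirming all the steam condensed.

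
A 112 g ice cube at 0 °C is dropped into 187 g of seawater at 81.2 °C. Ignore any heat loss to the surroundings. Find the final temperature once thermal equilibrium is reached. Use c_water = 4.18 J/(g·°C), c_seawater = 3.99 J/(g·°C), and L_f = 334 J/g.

Let T be the final temperature. ΣQ_i = 0:
latent heat to melt: 112·334 = 37408
  warm the meltwater: 468.16 T
  seawater cools: 187·3.99·(T − 81.2) = 746.13(T − 81.2)
1214.3 T = 60586 − 37408 = 23178
T ≈ 19.09 °C (positive, so assuming full melt was valid).

T_f ≈ 19.1 °C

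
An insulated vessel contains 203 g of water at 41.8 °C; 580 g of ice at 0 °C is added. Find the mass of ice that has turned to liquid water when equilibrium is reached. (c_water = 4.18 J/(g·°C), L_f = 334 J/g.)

Water can give up m c ΔT = 203×4.18×41.8 = 35469 J before reaching 0 °C.
Melting all 580 g of ice would need 580×334 = 193720 J.
Since 35469 < 193720 J, not all the ice melts; equilibrium is at 0 °C.
m_melted×334 = 35469  ⇒  m_melted ≈ 106.2 g.

m_melted ≈ 106 g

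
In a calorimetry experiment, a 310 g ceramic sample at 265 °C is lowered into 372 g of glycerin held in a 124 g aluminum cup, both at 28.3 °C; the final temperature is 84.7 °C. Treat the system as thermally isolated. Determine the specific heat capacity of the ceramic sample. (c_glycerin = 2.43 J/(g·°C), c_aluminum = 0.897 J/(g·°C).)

c ≈ 1.02 J/(g·°C)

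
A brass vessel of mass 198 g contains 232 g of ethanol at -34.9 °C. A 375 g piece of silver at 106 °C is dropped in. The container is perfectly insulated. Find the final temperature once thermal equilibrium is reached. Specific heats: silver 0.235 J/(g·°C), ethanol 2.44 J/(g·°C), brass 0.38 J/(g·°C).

Conservation of energy gives ΣQ = 0:
375·0.235·(T − 106) + 232·2.44·(T − (-34.9)) + 198·0.38·(T − (-34.9)) = 0
(88.12 + 566.08 + 75.24) T = 88.12·106 + 566.08·(-34.9) + 75.24·(-34.9)
T = -13041 / 729.45 = -17.9 °C

T_f ≈ -17.9 °C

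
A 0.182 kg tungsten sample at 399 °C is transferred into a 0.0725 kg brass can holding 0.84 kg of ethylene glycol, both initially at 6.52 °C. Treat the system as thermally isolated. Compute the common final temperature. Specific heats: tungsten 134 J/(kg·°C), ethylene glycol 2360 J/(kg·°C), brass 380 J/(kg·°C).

Taking heat into each body as positive, Σ m c ΔT = 0:
0.182·134·(T − 399) + 0.84·2360·(T − 6.52) + 0.0725·380·(T − 6.52) = 0
2034.3 T = 22836
T = 22836/2034.3 ≈ 11.23 °C

T_f ≈ 11.2 °C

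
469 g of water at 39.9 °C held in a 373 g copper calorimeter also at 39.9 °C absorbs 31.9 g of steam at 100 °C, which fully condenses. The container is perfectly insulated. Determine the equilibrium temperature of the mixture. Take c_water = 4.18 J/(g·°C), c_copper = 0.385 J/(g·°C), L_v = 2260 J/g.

Energy balance with sensible and latent terms:
steam→water at 100 °C releases m L_v = 31.9·2260 = 72094
  condensate cools 100→T: 31.9·4.18·(T − 100) = 133.34(T − 100)
  original water: 1960.4(T − 39.9)
  copper cup: 373·0.385·(T − 39.9) = 143.6(T − 39.9)
2237.4 T = 72094 + 13334 + 83951 = 169379
T ≈ 75.70 °C (< 100 °C, so full condensation is consistent).

T_f ≈ 75.7 °C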